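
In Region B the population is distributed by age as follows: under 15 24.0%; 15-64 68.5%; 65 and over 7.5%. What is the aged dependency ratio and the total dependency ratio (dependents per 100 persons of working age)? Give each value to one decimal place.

Old-age dependency ratio = 7.5 / 68.5 × 100 = 10.9
Total dependency ratio = (24.0 + 7.5) / 68.5 × 100 = 31.5 / 68.5 × 100 = 46.0

Old-age dependency ratio: 10.9
Total dependency ratio: 46.0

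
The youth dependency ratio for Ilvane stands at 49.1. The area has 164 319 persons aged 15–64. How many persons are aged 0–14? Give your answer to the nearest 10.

Youth dependency ratio = youth / working-age × 100
49.1 = Y / 164 319 × 100
⇒ 80 680

Aged 0–14: 80 680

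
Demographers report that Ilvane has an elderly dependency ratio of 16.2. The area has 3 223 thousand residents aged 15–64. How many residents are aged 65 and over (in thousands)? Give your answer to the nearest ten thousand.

Old-age dependency ratio = elderly / working-age × 100
16.2 = E / 3 223 × 100
⇒ 520

Aged 65 and over: 520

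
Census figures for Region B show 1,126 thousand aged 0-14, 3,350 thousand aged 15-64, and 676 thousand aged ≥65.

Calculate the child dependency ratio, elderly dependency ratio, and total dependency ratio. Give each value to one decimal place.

Youth dependency ratio: 33.6
Old-age dependency ratio: 20.2
Total dependency ratio: 53.8

Youth dependency ratio = 1,126 / 3,350 × 100 = 33.6
Old-age dependency ratio = 676 / 3,350 × 100 = 20.2
Total dependency ratio = (1,126 + 676) / 3,350 × 100 = 1,802 / 3,350 × 100 = 53.8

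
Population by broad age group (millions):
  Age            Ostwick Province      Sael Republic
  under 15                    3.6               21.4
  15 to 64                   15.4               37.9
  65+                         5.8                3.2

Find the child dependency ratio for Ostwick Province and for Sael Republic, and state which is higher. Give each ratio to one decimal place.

Ostwick Province: 23.4
Sael Republic: 56.5
Higher: Sael Republic

Ostwick Province: 3.6 / 15.4 × 100 = 23.4
Sael Republic: 21.4 / 37.9 × 100 = 56.5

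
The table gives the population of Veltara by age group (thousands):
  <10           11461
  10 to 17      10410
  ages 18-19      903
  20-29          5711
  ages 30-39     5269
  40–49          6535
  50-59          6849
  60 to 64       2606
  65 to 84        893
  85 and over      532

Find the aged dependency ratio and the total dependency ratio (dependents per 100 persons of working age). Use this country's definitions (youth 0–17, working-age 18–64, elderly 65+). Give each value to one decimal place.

0–17: 11461 + 10410 = 21871
18–64: 903 + 5711 + 5269 + 6535 + 6849 + 2606 = 27873
65+: 893 + 532 = 1425
Old-age dependency ratio = 1425 / 27873 × 100 = 5.1
Total dependency ratio = (21871 + 1425) / 27873 × 100 = 23296 / 27873 × 100 = 83.6

Old-age dependency ratio: 5.1
Total dependency ratio: 83.6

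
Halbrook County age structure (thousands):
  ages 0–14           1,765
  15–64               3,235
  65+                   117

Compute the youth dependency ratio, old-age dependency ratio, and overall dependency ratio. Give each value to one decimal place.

Youth dependency ratio: 54.6
Old-age dependency ratio: 3.6
Total dependency ratio: 58.2

Youth dependency ratio = 1,765 / 3,235 × 100 = 54.6
Old-age dependency ratio = 117 / 3,235 × 100 = 3.6
Total dependency ratio = (1,765 + 117) / 3,235 × 100 = 1,882 / 3,235 × 100 = 58.2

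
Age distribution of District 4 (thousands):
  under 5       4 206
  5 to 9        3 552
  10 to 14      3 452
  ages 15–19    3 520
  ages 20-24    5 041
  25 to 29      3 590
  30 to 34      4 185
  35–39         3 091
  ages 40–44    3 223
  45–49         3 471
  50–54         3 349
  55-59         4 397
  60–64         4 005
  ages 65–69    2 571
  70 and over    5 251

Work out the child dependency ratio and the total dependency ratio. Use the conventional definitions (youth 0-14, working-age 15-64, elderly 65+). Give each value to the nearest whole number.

Youth dependency ratio: 30
Total dependency ratio: 50

0–14: 4 206 + 3 552 + 3 452 = 11 210
15–64: 3 520 + 5 041 + 3 590 + 4 185 + 3 091 + 3 223 + 3 471 + 3 349 + 4 397 + 4 005 = 37 872
65+: 2 571 + 5 251 = 7 822
Youth dependency ratio = 11 210 / 37 872 × 100 = 30
Total dependency ratio = (11 210 + 7 822) / 37 872 × 100 = 19 032 / 37 872 × 100 = 50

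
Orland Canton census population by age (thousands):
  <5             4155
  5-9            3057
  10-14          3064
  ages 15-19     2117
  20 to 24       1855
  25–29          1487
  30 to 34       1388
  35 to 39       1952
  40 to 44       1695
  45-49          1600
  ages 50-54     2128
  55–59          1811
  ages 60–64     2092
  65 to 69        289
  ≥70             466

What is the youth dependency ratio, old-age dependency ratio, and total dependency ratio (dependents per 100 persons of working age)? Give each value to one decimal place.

Youth dependency ratio: 56.7
Old-age dependency ratio: 4.2
Total dependency ratio: 60.9

0–14: 4155 + 3057 + 3064 = 10276
15–64: 2117 + 1855 + 1487 + 1388 + 1952 + 1695 + 1600 + 2128 + 1811 + 2092 = 18125
65+: 289 + 466 = 755
Youth dependency ratio = 10276 / 18125 × 100 = 56.7
Old-age dependency ratio = 755 / 18125 × 100 = 4.2
Total dependency ratio = (10276 + 755) / 18125 × 100 = 11031 / 18125 × 100 = 60.9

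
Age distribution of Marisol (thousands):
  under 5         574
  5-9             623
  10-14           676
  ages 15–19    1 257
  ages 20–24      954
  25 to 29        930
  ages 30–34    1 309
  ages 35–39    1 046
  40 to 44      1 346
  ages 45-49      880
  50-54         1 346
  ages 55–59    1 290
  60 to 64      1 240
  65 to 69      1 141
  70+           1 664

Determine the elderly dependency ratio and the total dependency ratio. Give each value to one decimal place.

Old-age dependency ratio: 24.2
Total dependency ratio: 40.3

0–14: 574 + 623 + 676 = 1 873
15–64: 1 257 + 954 + 930 + 1 309 + 1 046 + 1 346 + 880 + 1 346 + 1 290 + 1 240 = 11 598
65+: 1 141 + 1 664 = 2 805
Old-age dependency ratio = 2 805 / 11 598 × 100 = 24.2
Total dependency ratio = (1 873 + 2 805) / 11 598 × 100 = 4 678 / 11 598 × 100 = 40.3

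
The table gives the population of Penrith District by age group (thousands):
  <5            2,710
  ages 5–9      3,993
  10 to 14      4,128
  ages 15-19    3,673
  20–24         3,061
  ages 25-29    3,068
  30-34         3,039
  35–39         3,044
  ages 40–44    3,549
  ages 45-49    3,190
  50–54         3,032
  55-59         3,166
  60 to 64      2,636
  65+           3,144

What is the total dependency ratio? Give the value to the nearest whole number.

0–14: 2,710 + 3,993 + 4,128 = 10,831
15–64: 3,673 + 3,061 + 3,068 + 3,039 + 3,044 + 3,549 + 3,190 + 3,032 + 3,166 + 2,636 = 31,458
65+: 3,144
Total dependency ratio = (10,831 + 3,144) / 31,458 × 100 = 13,975 / 31,458 × 100 = 44

Total dependency ratio: 44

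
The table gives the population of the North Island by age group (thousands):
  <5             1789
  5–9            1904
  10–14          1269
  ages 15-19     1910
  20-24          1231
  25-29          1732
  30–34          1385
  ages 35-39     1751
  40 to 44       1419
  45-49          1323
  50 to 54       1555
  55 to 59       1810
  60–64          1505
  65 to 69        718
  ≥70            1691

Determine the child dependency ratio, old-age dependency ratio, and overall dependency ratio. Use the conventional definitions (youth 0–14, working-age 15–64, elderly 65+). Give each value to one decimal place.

Youth dependency ratio: 31.8
Old-age dependency ratio: 15.4
Total dependency ratio: 47.2

0–14: 1789 + 1904 + 1269 = 4962
15–64: 1910 + 1231 + 1732 + 1385 + 1751 + 1419 + 1323 + 1555 + 1810 + 1505 = 15621
65+: 718 + 1691 = 2409
Youth dependency ratio = 4962 / 15621 × 100 = 31.8
Old-age dependency ratio = 2409 / 15621 × 100 = 15.4
Total dependency ratio = (4962 + 2409) / 15621 × 100 = 7371 / 15621 × 100 = 47.2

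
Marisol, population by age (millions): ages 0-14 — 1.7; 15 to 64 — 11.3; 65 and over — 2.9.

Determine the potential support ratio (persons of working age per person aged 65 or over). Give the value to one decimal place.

Potential support ratio: 3.9

Potential support ratio = 11.3 / 2.9 = 3.9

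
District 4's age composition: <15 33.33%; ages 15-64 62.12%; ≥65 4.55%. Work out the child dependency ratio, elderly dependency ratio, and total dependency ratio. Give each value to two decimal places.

Youth dependency ratio: 53.65
Old-age dependency ratio: 7.32
Total dependency ratio: 60.98

Youth dependency ratio = 33.33 / 62.12 × 100 = 53.65
Old-age dependency ratio = 4.55 / 62.12 × 100 = 7.32
Total dependency ratio = (33.33 + 4.55) / 62.12 × 100 = 37.88 / 62.12 × 100 = 60.98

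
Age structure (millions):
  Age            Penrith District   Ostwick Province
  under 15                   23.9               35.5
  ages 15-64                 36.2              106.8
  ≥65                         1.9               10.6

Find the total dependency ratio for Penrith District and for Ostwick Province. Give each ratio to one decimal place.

Penrith District: 71.3
Ostwick Province: 43.2

Penrith District: (23.9 + 1.9) / 36.2 × 100 = 25.8 / 36.2 × 100 = 71.3
Ostwick Province: (35.5 + 10.6) / 106.8 × 100 = 46.1 / 106.8 × 100 = 43.2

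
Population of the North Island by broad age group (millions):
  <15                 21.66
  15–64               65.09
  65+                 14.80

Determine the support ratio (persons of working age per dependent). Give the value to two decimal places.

Support ratio: 1.79

Support ratio = 65.09 / (21.66 + 14.80) = 65.09 / 36.46 = 1.79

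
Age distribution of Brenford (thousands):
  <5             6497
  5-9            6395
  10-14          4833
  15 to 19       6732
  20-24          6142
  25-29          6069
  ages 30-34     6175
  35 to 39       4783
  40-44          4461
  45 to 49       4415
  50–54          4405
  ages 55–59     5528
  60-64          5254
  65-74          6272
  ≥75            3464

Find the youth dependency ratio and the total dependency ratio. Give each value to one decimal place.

0–14: 6497 + 6395 + 4833 = 17725
15–64: 6732 + 6142 + 6069 + 6175 + 4783 + 4461 + 4415 + 4405 + 5528 + 5254 = 53964
65+: 6272 + 3464 = 9736
Youth dependency ratio = 17725 / 53964 × 100 = 32.8
Total dependency ratio = (17725 + 9736) / 53964 × 100 = 27461 / 53964 × 100 = 50.9

Youth dependency ratio: 32.8
Total dependency ratio: 50.9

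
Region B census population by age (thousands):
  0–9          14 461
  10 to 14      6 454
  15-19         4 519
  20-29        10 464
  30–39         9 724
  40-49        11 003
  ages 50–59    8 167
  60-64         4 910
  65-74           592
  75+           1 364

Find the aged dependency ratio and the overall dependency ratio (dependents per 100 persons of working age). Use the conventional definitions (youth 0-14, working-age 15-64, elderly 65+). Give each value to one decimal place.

Old-age dependency ratio: 4.0
Total dependency ratio: 46.9

0–14: 14 461 + 6 454 = 20 915
15–64: 4 519 + 10 464 + 9 724 + 11 003 + 8 167 + 4 910 = 48 787
65+: 592 + 1 364 = 1 956
Old-age dependency ratio = 1 956 / 48 787 × 100 = 4.0
Total dependency ratio = (20 915 + 1 956) / 48 787 × 100 = 22 871 / 48 787 × 100 = 46.9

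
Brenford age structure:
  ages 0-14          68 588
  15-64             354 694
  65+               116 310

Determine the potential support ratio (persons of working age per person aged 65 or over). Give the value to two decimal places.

Potential support ratio: 3.05

Potential support ratio = 354 694 / 116 310 = 3.05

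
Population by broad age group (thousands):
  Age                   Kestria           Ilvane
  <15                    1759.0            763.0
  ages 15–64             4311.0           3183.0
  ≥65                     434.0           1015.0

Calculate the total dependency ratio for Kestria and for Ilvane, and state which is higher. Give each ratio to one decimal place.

Kestria: 50.9
Ilvane: 55.9
Higher: Ilvane

Kestria: (1759.0 + 434.0) / 4311.0 × 100 = 2193.0 / 4311.0 × 100 = 50.9
Ilvane: (763.0 + 1015.0) / 3183.0 × 100 = 1778.0 / 3183.0 × 100 = 55.9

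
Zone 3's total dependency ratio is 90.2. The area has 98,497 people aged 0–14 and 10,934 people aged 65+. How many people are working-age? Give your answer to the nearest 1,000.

Total dependency ratio = (youth + elderly) / working-age × 100
90.2 = (98,497 + 10,934) / W × 100
⇒ 121,000

Working-age: 121,000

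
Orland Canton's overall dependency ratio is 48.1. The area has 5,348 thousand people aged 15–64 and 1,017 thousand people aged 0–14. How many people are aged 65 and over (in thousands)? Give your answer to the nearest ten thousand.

Aged 65 and over: 1,560

Total dependency ratio = (youth + elderly) / working-age × 100
48.1 = (1,017 + E) / 5,348 × 100
⇒ 1,560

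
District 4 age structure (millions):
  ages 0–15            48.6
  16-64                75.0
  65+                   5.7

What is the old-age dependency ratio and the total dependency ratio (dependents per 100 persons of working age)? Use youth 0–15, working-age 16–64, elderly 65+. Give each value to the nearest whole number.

Old-age dependency ratio = 5.7 / 75.0 × 100 = 8
Total dependency ratio = (48.6 + 5.7) / 75.0 × 100 = 54.3 / 75.0 × 100 = 72

Old-age dependency ratio: 8
Total dependency ratio: 72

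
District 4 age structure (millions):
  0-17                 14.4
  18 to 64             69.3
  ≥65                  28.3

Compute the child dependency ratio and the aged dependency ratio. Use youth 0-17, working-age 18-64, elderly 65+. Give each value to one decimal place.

Youth dependency ratio: 20.8
Old-age dependency ratio: 40.8

Youth dependency ratio = 14.4 / 69.3 × 100 = 20.8
Old-age dependency ratio = 28.3 / 69.3 × 100 = 40.8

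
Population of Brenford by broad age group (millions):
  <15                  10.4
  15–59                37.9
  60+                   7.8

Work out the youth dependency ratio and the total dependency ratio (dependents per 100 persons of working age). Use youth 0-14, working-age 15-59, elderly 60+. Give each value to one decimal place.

Youth dependency ratio: 27.4
Total dependency ratio: 48.0

Youth dependency ratio = 10.4 / 37.9 × 100 = 27.4
Total dependency ratio = (10.4 + 7.8) / 37.9 × 100 = 18.2 / 37.9 × 100 = 48.0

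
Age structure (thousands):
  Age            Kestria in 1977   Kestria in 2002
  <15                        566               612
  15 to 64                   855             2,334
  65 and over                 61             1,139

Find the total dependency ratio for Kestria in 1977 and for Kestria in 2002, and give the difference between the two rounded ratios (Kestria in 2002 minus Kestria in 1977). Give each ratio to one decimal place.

Kestria in 1977: (566 + 61) / 855 × 100 = 627 / 855 × 100 = 73.3
Kestria in 2002: (612 + 1,139) / 2,334 × 100 = 1,751 / 2,334 × 100 = 75.0

Kestria in 1977: 73.3
Kestria in 2002: 75.0
Difference: +1.7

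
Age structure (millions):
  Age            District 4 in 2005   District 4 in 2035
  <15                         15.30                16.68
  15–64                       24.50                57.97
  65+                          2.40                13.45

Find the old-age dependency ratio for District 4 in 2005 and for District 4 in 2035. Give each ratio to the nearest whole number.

District 4 in 2005: 10
District 4 in 2035: 23

District 4 in 2005: 2.40 / 24.50 × 100 = 10
District 4 in 2035: 13.45 / 57.97 × 100 = 23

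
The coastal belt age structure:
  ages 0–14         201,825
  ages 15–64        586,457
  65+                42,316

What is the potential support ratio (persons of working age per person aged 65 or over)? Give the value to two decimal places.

Potential support ratio = 586,457 / 42,316 = 13.86

Potential support ratio: 13.86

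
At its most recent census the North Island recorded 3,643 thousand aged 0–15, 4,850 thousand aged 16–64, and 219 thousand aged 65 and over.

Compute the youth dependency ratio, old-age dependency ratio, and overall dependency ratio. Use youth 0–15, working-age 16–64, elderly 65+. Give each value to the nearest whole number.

Youth dependency ratio = 3,643 / 4,850 × 100 = 75
Old-age dependency ratio = 219 / 4,850 × 100 = 5
Total dependency ratio = (3,643 + 219) / 4,850 × 100 = 3,862 / 4,850 × 100 = 80

Youth dependency ratio: 75
Old-age dependency ratio: 5
Total dependency ratio: 80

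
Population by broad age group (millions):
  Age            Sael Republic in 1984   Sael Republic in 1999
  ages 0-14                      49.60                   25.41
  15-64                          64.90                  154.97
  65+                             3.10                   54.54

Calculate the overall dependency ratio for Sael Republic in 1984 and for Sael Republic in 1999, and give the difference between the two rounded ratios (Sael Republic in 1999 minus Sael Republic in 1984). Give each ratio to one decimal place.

Sael Republic in 1984: 81.2
Sael Republic in 1999: 51.6
Difference: -29.6

Sael Republic in 1984: (49.60 + 3.10) / 64.90 × 100 = 52.70 / 64.90 × 100 = 81.2
Sael Republic in 1999: (25.41 + 54.54) / 154.97 × 100 = 79.95 / 154.97 × 100 = 51.6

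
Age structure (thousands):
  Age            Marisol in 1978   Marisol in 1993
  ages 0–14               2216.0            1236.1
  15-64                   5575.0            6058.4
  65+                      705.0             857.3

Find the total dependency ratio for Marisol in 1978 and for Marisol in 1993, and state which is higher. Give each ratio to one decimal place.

Marisol in 1978: (2216.0 + 705.0) / 5575.0 × 100 = 2921.0 / 5575.0 × 100 = 52.4
Marisol in 1993: (1236.1 + 857.3) / 6058.4 × 100 = 2093.4 / 6058.4 × 100 = 34.6

Marisol in 1978: 52.4
Marisol in 1993: 34.6
Higher: Marisol in 1978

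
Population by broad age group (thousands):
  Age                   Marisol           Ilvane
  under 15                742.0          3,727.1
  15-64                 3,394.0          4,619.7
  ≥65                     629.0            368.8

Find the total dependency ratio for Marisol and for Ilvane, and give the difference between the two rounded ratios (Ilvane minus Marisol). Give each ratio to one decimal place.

Marisol: (742.0 + 629.0) / 3,394.0 × 100 = 1,371.0 / 3,394.0 × 100 = 40.4
Ilvane: (3,727.1 + 368.8) / 4,619.7 × 100 = 4,095.9 / 4,619.7 × 100 = 88.7

Marisol: 40.4
Ilvane: 88.7
Difference: +48.3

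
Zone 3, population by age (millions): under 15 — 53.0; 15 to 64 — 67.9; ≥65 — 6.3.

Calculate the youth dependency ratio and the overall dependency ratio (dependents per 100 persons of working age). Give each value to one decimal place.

Youth dependency ratio: 78.1
Total dependency ratio: 87.3

Youth dependency ratio = 53.0 / 67.9 × 100 = 78.1
Total dependency ratio = (53.0 + 6.3) / 67.9 × 100 = 59.3 / 67.9 × 100 = 87.3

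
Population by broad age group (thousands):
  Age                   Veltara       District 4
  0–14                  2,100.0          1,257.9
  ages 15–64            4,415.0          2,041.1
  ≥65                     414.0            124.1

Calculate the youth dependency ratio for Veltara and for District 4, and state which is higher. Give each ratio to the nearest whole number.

Veltara: 2,100.0 / 4,415.0 × 100 = 48
District 4: 1,257.9 / 2,041.1 × 100 = 62

Veltara: 48
District 4: 62
Higher: District 4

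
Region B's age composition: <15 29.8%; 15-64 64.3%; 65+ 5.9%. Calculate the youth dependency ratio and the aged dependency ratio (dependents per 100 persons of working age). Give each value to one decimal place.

Youth dependency ratio = 29.8 / 64.3 × 100 = 46.3
Old-age dependency ratio = 5.9 / 64.3 × 100 = 9.2

Youth dependency ratio: 46.3
Old-age dependency ratio: 9.2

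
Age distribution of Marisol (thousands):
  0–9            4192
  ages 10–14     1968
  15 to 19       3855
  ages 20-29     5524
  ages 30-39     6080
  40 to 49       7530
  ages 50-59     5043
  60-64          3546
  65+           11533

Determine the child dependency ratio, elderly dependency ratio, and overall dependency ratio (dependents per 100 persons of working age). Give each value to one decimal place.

Youth dependency ratio: 19.5
Old-age dependency ratio: 36.5
Total dependency ratio: 56.0

0–14: 4192 + 1968 = 6160
15–64: 3855 + 5524 + 6080 + 7530 + 5043 + 3546 = 31578
65+: 11533
Youth dependency ratio = 6160 / 31578 × 100 = 19.5
Old-age dependency ratio = 11533 / 31578 × 100 = 36.5
Total dependency ratio = (6160 + 11533) / 31578 × 100 = 17693 / 31578 × 100 = 56.0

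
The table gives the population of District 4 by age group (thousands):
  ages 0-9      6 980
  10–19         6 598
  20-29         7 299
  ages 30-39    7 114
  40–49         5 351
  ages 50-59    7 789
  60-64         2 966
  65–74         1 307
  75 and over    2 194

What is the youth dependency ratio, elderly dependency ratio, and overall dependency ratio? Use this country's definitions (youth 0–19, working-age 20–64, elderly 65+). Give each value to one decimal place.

0–19: 6 980 + 6 598 = 13 578
20–64: 7 299 + 7 114 + 5 351 + 7 789 + 2 966 = 30 519
65+: 1 307 + 2 194 = 3 501
Youth dependency ratio = 13 578 / 30 519 × 100 = 44.5
Old-age dependency ratio = 3 501 / 30 519 × 100 = 11.5
Total dependency ratio = (13 578 + 3 501) / 30 519 × 100 = 17 079 / 30 519 × 100 = 56.0

Youth dependency ratio: 44.5
Old-age dependency ratio: 11.5
Total dependency ratio: 56.0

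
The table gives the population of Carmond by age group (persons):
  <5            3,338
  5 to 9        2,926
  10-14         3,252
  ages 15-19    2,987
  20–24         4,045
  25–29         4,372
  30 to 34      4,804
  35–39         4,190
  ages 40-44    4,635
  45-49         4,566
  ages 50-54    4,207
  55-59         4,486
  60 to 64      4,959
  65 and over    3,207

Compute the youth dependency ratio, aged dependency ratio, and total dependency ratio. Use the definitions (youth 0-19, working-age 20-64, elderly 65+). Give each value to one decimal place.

0–19: 3,338 + 2,926 + 3,252 + 2,987 = 12,503
20–64: 4,045 + 4,372 + 4,804 + 4,190 + 4,635 + 4,566 + 4,207 + 4,486 + 4,959 = 40,264
65+: 3,207
Youth dependency ratio = 12,503 / 40,264 × 100 = 31.1
Old-age dependency ratio = 3,207 / 40,264 × 100 = 8.0
Total dependency ratio = (12,503 + 3,207) / 40,264 × 100 = 15,710 / 40,264 × 100 = 39.0

Youth dependency ratio: 31.1
Old-age dependency ratio: 8.0
Total dependency ratio: 39.0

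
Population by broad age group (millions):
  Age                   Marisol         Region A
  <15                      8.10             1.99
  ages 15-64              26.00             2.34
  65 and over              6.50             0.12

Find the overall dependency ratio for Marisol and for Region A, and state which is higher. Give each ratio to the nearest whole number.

Marisol: (8.10 + 6.50) / 26.00 × 100 = 14.60 / 26.00 × 100 = 56
Region A: (1.99 + 0.12) / 2.34 × 100 = 2.11 / 2.34 × 100 = 90

Marisol: 56
Region A: 90
Higher: Region A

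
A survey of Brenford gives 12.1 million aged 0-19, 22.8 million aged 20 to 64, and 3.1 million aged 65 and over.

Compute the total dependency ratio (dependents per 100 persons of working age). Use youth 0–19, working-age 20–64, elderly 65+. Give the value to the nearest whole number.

Total dependency ratio = (12.1 + 3.1) / 22.8 × 100 = 15.2 / 22.8 × 100 = 67

Total dependency ratio: 67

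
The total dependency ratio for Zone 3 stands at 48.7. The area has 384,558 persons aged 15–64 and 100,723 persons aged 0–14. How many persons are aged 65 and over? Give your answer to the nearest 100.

Total dependency ratio = (youth + elderly) / working-age × 100
48.7 = (100,723 + E) / 384,558 × 100
⇒ 86,600

Aged 65 and over: 86,600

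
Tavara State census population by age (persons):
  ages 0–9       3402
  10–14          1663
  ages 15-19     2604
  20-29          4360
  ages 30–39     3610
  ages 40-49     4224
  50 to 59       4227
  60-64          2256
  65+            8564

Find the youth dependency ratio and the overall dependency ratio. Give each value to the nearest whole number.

Youth dependency ratio: 24
Total dependency ratio: 64

0–14: 3402 + 1663 = 5065
15–64: 2604 + 4360 + 3610 + 4224 + 4227 + 2256 = 21281
65+: 8564
Youth dependency ratio = 5065 / 21281 × 100 = 24
Total dependency ratio = (5065 + 8564) / 21281 × 100 = 13629 / 21281 × 100 = 64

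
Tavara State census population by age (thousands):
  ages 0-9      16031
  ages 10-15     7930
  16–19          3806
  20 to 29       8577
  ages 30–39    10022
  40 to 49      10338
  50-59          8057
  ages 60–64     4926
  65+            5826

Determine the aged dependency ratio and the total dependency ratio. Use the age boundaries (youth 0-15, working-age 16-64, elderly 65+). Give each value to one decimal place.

0–15: 16031 + 7930 = 23961
16–64: 3806 + 8577 + 10022 + 10338 + 8057 + 4926 = 45726
65+: 5826
Old-age dependency ratio = 5826 / 45726 × 100 = 12.7
Total dependency ratio = (23961 + 5826) / 45726 × 100 = 29787 / 45726 × 100 = 65.1

Old-age dependency ratio: 12.7
Total dependency ratio: 65.1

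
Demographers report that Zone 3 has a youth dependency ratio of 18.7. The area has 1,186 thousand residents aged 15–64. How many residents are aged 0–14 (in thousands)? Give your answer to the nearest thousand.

Youth dependency ratio = youth / working-age × 100
18.7 = Y / 1,186 × 100
⇒ 222

Aged 0–14: 222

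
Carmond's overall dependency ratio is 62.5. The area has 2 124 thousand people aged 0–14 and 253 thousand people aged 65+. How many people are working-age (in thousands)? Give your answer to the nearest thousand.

Total dependency ratio = (youth + elderly) / working-age × 100
62.5 = (2 124 + 253) / W × 100
⇒ 3 803

Working-age: 3 803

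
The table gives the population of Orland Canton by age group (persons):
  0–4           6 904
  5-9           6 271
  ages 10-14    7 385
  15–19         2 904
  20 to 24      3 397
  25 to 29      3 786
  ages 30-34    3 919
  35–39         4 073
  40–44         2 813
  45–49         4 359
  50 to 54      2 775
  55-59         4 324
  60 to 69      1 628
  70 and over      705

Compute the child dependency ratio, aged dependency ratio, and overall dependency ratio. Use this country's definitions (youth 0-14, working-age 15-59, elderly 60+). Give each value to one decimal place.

Youth dependency ratio: 63.6
Old-age dependency ratio: 7.2
Total dependency ratio: 70.8

0–14: 6 904 + 6 271 + 7 385 = 20 560
15–59: 2 904 + 3 397 + 3 786 + 3 919 + 4 073 + 2 813 + 4 359 + 2 775 + 4 324 = 32 350
60+: 1 628 + 705 = 2 333
Youth dependency ratio = 20 560 / 32 350 × 100 = 63.6
Old-age dependency ratio = 2 333 / 32 350 × 100 = 7.2
Total dependency ratio = (20 560 + 2 333) / 32 350 × 100 = 22 893 / 32 350 × 100 = 70.8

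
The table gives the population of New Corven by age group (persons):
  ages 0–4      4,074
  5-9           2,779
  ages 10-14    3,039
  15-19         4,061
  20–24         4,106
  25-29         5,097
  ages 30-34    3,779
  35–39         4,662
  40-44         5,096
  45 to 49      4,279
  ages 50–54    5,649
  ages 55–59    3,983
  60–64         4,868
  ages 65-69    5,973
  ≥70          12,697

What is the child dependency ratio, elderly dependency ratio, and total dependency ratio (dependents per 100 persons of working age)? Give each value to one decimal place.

0–14: 4,074 + 2,779 + 3,039 = 9,892
15–64: 4,061 + 4,106 + 5,097 + 3,779 + 4,662 + 5,096 + 4,279 + 5,649 + 3,983 + 4,868 = 45,580
65+: 5,973 + 12,697 = 18,670
Youth dependency ratio = 9,892 / 45,580 × 100 = 21.7
Old-age dependency ratio = 18,670 / 45,580 × 100 = 41.0
Total dependency ratio = (9,892 + 18,670) / 45,580 × 100 = 28,562 / 45,580 × 100 = 62.7

Youth dependency ratio: 21.7
Old-age dependency ratio: 41.0
Total dependency ratio: 62.7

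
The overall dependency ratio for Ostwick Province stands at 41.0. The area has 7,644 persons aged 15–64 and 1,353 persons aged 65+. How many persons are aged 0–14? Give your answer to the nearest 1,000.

Total dependency ratio = (youth + elderly) / working-age × 100
41.0 = (Y + 1,353) / 7,644 × 100
⇒ 2,000

Aged 0–14: 2,000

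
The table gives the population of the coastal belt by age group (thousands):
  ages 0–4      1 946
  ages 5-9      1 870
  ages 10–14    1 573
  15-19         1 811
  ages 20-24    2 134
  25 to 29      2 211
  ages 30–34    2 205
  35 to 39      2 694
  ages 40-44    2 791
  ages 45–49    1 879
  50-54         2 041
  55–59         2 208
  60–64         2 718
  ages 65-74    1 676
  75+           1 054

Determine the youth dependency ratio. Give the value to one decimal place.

0–14: 1 946 + 1 870 + 1 573 = 5 389
15–64: 1 811 + 2 134 + 2 211 + 2 205 + 2 694 + 2 791 + 1 879 + 2 041 + 2 208 + 2 718 = 22 692
65+: 1 676 + 1 054 = 2 730
Youth dependency ratio = 5 389 / 22 692 × 100 = 23.7

Youth dependency ratio: 23.7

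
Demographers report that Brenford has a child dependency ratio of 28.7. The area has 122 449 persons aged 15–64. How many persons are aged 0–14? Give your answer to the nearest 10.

Youth dependency ratio = youth / working-age × 100
28.7 = Y / 122 449 × 100
⇒ 35 140

Aged 0–14: 35 140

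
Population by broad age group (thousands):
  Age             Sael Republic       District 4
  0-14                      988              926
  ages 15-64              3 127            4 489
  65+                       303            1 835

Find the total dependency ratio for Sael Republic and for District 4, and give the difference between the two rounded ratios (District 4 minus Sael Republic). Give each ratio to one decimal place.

Sael Republic: 41.3
District 4: 61.5
Difference: +20.2

Sael Republic: (988 + 303) / 3 127 × 100 = 1 291 / 3 127 × 100 = 41.3
District 4: (926 + 1 835) / 4 489 × 100 = 2 761 / 4 489 × 100 = 61.5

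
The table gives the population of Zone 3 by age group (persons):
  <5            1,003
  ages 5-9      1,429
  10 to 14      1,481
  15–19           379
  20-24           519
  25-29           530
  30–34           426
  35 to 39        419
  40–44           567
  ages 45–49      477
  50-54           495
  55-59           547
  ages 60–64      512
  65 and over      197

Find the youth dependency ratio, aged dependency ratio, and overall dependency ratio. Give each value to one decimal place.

0–14: 1,003 + 1,429 + 1,481 = 3,913
15–64: 379 + 519 + 530 + 426 + 419 + 567 + 477 + 495 + 547 + 512 = 4,871
65+: 197
Youth dependency ratio = 3,913 / 4,871 × 100 = 80.3
Old-age dependency ratio = 197 / 4,871 × 100 = 4.0
Total dependency ratio = (3,913 + 197) / 4,871 × 100 = 4,110 / 4,871 × 100 = 84.4

Youth dependency ratio: 80.3
Old-age dependency ratio: 4.0
Total dependency ratio: 84.4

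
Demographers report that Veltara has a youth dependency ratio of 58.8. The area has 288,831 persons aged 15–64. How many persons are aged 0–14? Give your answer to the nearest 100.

Aged 0–14: 169,800

Youth dependency ratio = youth / working-age × 100
58.8 = Y / 288,831 × 100
⇒ 169,800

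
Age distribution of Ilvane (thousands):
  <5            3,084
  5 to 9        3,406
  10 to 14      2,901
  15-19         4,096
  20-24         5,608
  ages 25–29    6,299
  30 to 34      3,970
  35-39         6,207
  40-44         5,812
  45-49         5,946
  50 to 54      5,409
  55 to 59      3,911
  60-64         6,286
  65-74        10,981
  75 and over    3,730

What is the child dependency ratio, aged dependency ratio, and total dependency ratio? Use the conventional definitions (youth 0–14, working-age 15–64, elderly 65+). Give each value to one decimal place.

Youth dependency ratio: 17.5
Old-age dependency ratio: 27.5
Total dependency ratio: 45.0

0–14: 3,084 + 3,406 + 2,901 = 9,391
15–64: 4,096 + 5,608 + 6,299 + 3,970 + 6,207 + 5,812 + 5,946 + 5,409 + 3,911 + 6,286 = 53,544
65+: 10,981 + 3,730 = 14,711
Youth dependency ratio = 9,391 / 53,544 × 100 = 17.5
Old-age dependency ratio = 14,711 / 53,544 × 100 = 27.5
Total dependency ratio = (9,391 + 14,711) / 53,544 × 100 = 24,102 / 53,544 × 100 = 45.0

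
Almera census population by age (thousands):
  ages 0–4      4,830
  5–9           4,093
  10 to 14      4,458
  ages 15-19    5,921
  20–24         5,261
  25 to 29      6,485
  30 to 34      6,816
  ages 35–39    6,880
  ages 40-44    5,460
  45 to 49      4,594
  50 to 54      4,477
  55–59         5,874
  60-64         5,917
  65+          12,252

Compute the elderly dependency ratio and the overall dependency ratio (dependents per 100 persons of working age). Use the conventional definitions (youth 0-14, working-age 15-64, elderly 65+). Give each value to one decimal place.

Old-age dependency ratio: 21.2
Total dependency ratio: 44.4

0–14: 4,830 + 4,093 + 4,458 = 13,381
15–64: 5,921 + 5,261 + 6,485 + 6,816 + 6,880 + 5,460 + 4,594 + 4,477 + 5,874 + 5,917 = 57,685
65+: 12,252
Old-age dependency ratio = 12,252 / 57,685 × 100 = 21.2
Total dependency ratio = (13,381 + 12,252) / 57,685 × 100 = 25,633 / 57,685 × 100 = 44.4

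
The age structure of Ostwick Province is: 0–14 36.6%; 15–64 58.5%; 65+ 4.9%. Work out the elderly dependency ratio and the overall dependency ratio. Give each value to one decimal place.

Old-age dependency ratio: 8.4
Total dependency ratio: 70.9

Old-age dependency ratio = 4.9 / 58.5 × 100 = 8.4
Total dependency ratio = (36.6 + 4.9) / 58.5 × 100 = 41.5 / 58.5 × 100 = 70.9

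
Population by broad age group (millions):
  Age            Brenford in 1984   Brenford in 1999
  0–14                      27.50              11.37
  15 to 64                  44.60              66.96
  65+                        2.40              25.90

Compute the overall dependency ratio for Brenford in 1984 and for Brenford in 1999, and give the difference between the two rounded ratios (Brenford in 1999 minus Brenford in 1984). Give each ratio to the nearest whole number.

Brenford in 1984: (27.50 + 2.40) / 44.60 × 100 = 29.90 / 44.60 × 100 = 67
Brenford in 1999: (11.37 + 25.90) / 66.96 × 100 = 37.27 / 66.96 × 100 = 56

Brenford in 1984: 67
Brenford in 1999: 56
Difference: -11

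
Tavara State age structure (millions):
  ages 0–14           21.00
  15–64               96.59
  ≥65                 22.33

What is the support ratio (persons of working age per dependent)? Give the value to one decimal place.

Support ratio: 2.2

Support ratio = 96.59 / (21.00 + 22.33) = 96.59 / 43.33 = 2.2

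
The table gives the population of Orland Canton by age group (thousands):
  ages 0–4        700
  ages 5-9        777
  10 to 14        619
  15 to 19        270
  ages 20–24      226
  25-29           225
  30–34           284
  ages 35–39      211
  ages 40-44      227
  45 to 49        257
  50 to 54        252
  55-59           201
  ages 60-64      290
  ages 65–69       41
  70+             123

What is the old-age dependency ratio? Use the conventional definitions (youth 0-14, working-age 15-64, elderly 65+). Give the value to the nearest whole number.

0–14: 700 + 777 + 619 = 2096
15–64: 270 + 226 + 225 + 284 + 211 + 227 + 257 + 252 + 201 + 290 = 2443
65+: 41 + 123 = 164
Old-age dependency ratio = 164 / 2443 × 100 = 7

Old-age dependency ratio: 7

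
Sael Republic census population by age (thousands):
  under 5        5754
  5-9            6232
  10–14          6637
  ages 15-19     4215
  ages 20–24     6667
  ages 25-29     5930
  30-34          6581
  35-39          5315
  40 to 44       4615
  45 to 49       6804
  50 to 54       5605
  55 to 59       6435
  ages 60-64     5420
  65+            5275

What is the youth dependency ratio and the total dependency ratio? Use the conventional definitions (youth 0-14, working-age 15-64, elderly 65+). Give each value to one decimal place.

Youth dependency ratio: 32.3
Total dependency ratio: 41.5

0–14: 5754 + 6232 + 6637 = 18623
15–64: 4215 + 6667 + 5930 + 6581 + 5315 + 4615 + 6804 + 5605 + 6435 + 5420 = 57587
65+: 5275
Youth dependency ratio = 18623 / 57587 × 100 = 32.3
Total dependency ratio = (18623 + 5275) / 57587 × 100 = 23898 / 57587 × 100 = 41.5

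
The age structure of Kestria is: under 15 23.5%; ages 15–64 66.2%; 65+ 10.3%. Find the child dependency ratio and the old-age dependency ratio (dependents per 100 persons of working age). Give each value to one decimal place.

Youth dependency ratio: 35.5
Old-age dependency ratio: 15.6

Youth dependency ratio = 23.5 / 66.2 × 100 = 35.5
Old-age dependency ratio = 10.3 / 66.2 × 100 = 15.6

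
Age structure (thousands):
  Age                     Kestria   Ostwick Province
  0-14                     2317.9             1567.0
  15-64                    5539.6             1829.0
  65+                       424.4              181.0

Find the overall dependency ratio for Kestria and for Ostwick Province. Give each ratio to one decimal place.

Kestria: 49.5
Ostwick Province: 95.6

Kestria: (2317.9 + 424.4) / 5539.6 × 100 = 2742.3 / 5539.6 × 100 = 49.5
Ostwick Province: (1567.0 + 181.0) / 1829.0 × 100 = 1748.0 / 1829.0 × 100 = 95.6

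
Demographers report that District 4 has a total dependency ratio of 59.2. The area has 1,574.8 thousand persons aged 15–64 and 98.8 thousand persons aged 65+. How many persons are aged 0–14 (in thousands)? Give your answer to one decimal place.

Total dependency ratio = (youth + elderly) / working-age × 100
59.2 = (Y + 98.8) / 1,574.8 × 100
⇒ 833.5

Aged 0–14: 833.5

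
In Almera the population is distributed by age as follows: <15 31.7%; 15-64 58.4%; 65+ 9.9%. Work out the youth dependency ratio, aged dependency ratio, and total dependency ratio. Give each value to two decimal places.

Youth dependency ratio: 54.28
Old-age dependency ratio: 16.95
Total dependency ratio: 71.23

Youth dependency ratio = 31.7 / 58.4 × 100 = 54.28
Old-age dependency ratio = 9.9 / 58.4 × 100 = 16.95
Total dependency ratio = (31.7 + 9.9) / 58.4 × 100 = 41.6 / 58.4 × 100 = 71.23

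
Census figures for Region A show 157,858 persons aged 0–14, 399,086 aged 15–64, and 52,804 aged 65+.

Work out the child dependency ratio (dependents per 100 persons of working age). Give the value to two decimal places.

Youth dependency ratio: 39.55

Youth dependency ratio = 157,858 / 399,086 × 100 = 39.55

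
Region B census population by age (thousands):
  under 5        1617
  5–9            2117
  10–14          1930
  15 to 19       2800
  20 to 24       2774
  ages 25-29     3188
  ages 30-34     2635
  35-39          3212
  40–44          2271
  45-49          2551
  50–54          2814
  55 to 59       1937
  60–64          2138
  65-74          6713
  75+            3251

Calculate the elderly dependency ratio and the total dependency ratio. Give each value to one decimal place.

Old-age dependency ratio: 37.9
Total dependency ratio: 59.4

0–14: 1617 + 2117 + 1930 = 5664
15–64: 2800 + 2774 + 3188 + 2635 + 3212 + 2271 + 2551 + 2814 + 1937 + 2138 = 26320
65+: 6713 + 3251 = 9964
Old-age dependency ratio = 9964 / 26320 × 100 = 37.9
Total dependency ratio = (5664 + 9964) / 26320 × 100 = 15628 / 26320 × 100 = 59.4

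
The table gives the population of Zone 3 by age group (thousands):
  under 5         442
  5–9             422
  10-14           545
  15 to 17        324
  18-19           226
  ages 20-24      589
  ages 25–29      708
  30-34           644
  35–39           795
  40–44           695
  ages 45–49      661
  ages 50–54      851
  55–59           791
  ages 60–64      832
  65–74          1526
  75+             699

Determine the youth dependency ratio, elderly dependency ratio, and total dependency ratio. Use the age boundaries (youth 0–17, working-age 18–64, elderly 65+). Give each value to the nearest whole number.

0–17: 442 + 422 + 545 + 324 = 1733
18–64: 226 + 589 + 708 + 644 + 795 + 695 + 661 + 851 + 791 + 832 = 6792
65+: 1526 + 699 = 2225
Youth dependency ratio = 1733 / 6792 × 100 = 26
Old-age dependency ratio = 2225 / 6792 × 100 = 33
Total dependency ratio = (1733 + 2225) / 6792 × 100 = 3958 / 6792 × 100 = 58

Youth dependency ratio: 26
Old-age dependency ratio: 33
Total dependency ratio: 58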